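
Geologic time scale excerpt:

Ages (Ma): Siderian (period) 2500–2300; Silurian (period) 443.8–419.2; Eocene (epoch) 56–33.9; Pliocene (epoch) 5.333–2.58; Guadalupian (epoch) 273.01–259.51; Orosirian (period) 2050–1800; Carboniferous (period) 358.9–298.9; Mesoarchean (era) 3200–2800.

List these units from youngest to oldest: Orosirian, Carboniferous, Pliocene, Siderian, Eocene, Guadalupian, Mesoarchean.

Sorting by start age (ascending Ma, since larger Ma = older): Pliocene began 5.333, Eocene began 56, Guadalupian began 273.01, Carboniferous began 358.9, Orosirian began 2050, Siderian began 2500, Mesoarchean began 3200.

Pliocene, Eocene, Guadalupian, Carboniferous, Orosirian, Siderian, Mesoarchean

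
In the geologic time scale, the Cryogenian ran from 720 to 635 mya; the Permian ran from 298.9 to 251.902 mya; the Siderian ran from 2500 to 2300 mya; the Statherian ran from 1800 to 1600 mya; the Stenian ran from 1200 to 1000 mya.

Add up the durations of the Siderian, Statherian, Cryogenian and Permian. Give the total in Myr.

Each duration: Siderian = 200; Statherian = 200; Cryogenian = 85; Permian = 46.998.
Sum: 200 + 200 + 85 + 46.998 = 531.998 Myr.

531.998 million years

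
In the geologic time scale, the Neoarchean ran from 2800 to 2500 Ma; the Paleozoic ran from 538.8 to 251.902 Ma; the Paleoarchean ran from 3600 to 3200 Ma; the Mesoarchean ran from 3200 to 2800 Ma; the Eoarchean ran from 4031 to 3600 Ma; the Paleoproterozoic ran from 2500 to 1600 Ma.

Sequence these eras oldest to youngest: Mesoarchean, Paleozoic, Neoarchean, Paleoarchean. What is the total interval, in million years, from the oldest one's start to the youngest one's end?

Paleoarchean → Mesoarchean → Neoarchean → Paleozoic; total span 3348.098 Myr

Start ages (Ma): Paleoarchean 3600, Mesoarchean 3200, Neoarchean 2800, Paleozoic 538.8.
Ordered oldest to youngest: Paleoarchean, Mesoarchean, Neoarchean, Paleozoic.
Span = 3600 − 251.902 = 3348.098 Myr.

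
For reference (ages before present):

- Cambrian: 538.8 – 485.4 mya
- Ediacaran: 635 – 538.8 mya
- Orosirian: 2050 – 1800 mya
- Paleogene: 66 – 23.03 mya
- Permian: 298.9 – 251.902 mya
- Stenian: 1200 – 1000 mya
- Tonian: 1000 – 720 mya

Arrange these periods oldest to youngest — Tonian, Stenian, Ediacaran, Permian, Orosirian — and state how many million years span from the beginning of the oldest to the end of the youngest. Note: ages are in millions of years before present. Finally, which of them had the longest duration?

Start ages (Ma): Orosirian 2050, Stenian 1200, Tonian 1000, Ediacaran 635, Permian 298.9.
Ordered oldest to youngest: Orosirian, Stenian, Tonian, Ediacaran, Permian.
Span = 2050 − 251.902 = 1798.098 Myr.
Durations: Tonian 280, Orosirian 250, Ediacaran 96.2, Permian 46.998, Stenian 200 → longest is Tonian (280 Myr).

Orosirian → Stenian → Tonian → Ediacaran → Permian; total span 1798.098 Myr; longest is Tonian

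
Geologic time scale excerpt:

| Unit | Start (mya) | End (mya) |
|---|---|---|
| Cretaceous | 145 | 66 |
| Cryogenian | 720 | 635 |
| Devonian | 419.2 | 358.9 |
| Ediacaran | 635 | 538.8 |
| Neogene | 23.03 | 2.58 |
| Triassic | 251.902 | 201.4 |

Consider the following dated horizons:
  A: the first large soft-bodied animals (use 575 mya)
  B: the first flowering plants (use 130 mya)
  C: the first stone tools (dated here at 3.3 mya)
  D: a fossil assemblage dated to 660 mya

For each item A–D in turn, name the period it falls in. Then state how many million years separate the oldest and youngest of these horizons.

Match each age against the start–end ranges in the excerpt: A = 575 Ma → Ediacaran (635–538.8); B = 130 Ma → Cretaceous (145–66); C = 3.3 Ma → Neogene (23.03–2.58); D = 660 Ma → Cryogenian (720–635).
The largest age is 660 Ma and the smallest is 3.3 Ma; their difference is 656.7 Myr.

A — Ediacaran; B — Cretaceous; C — Neogene; D — Cryogenian; span 656.7 million years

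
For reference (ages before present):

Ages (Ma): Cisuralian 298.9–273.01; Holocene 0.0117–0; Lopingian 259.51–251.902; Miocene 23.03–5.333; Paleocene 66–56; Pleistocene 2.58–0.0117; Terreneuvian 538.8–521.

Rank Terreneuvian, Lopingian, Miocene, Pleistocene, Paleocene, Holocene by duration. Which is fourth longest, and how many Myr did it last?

Lopingian, 7.608 million years

Durations: Terreneuvian 17.8; Lopingian 7.608; Miocene 17.697; Pleistocene 2.5683; Paleocene 10; Holocene 0.0117 Myr.
Sorted longest-first: Terreneuvian (17.8), Miocene (17.697), Paleocene (10), Lopingian (7.608), Pleistocene (2.5683), Holocene (0.0117).
The fourth longest is Lopingian at 7.608 Myr.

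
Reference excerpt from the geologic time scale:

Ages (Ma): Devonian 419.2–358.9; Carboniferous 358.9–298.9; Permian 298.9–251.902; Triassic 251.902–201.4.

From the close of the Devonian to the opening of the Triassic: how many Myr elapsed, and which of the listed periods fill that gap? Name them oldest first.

The Devonian closes at 358.9 Ma and the Triassic opens at 251.902 Ma, so the interval is 358.9 − 251.902 = 106.998 Myr.
A period fits inside if it starts at or after 358.9 Ma and ends at or before 251.902 Ma; oldest first that gives Carboniferous, Permian.

106.998 million years; Carboniferous, Permian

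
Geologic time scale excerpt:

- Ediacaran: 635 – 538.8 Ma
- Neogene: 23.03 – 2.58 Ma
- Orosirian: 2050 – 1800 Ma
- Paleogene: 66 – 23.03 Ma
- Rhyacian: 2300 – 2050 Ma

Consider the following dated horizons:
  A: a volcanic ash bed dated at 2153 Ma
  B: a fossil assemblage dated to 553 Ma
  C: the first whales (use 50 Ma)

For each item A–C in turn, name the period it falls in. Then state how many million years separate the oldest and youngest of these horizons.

Match each age against the start–end ranges in the excerpt: A = 2153 Ma → Rhyacian (2300–2050); B = 553 Ma → Ediacaran (635–538.8); C = 50 Ma → Paleogene (66–23.03).
The largest age is 2153 Ma and the smallest is 50 Ma; their difference is 2103 Myr.

A — Rhyacian; B — Ediacaran; C — Paleogene; span 2103 million years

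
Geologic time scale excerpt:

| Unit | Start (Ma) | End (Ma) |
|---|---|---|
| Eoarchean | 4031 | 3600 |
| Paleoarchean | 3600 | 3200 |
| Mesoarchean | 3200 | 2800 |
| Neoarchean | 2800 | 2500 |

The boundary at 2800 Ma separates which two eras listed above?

The Mesoarchean ends at 2800 Ma and the Neoarchean begins at 2800 Ma, so they share that boundary.

Mesoarchean and Neoarchean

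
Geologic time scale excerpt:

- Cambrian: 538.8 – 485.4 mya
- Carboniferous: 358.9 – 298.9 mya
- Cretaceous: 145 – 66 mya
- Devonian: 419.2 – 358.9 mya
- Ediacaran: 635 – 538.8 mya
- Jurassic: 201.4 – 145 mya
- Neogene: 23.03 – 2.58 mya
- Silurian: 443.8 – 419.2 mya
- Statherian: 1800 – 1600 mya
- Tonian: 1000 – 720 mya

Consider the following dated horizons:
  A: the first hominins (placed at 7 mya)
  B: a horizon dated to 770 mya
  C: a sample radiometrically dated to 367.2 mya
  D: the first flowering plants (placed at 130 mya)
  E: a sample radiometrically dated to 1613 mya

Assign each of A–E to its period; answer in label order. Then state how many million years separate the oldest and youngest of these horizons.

A — Neogene; B — Tonian; C — Devonian; D — Cretaceous; E — Statherian; span 1606 million years

A: 7 Ma lies in 23.03–2.58 Ma, so Neogene.
B: 770 Ma lies in 1000–720 Ma, so Tonian.
C: 367.2 Ma lies in 419.2–358.9 Ma, so Devonian.
D: 130 Ma lies in 145–66 Ma, so Cretaceous.
E: 1613 Ma lies in 1800–1600 Ma, so Statherian.
Oldest = 1613 Ma, youngest = 7 Ma → span 1606 Myr.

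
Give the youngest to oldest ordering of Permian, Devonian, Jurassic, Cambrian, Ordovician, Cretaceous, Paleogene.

Group by era (each group listed oldest first) — Paleozoic: Cambrian, Ordovician, Devonian, Permian; Mesozoic: Jurassic, Cretaceous; Cenozoic: Paleogene. The eras run Paleozoic → Mesozoic → Cenozoic. Concatenating the groups in that era order and then reversing gives youngest to oldest.

Paleogene, then Cretaceous, then Jurassic, then Permian, then Devonian, then Ordovician, then Cambrian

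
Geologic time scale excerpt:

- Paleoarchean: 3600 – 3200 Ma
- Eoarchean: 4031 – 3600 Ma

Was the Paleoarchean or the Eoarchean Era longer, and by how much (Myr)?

Eoarchean, by 31 million years

Paleoarchean: 3600 − 3200 = 400 Myr.
Eoarchean: 4031 − 3600 = 431 Myr.
Difference: 431 − 400 = 31 Myr, so the Eoarchean was longer.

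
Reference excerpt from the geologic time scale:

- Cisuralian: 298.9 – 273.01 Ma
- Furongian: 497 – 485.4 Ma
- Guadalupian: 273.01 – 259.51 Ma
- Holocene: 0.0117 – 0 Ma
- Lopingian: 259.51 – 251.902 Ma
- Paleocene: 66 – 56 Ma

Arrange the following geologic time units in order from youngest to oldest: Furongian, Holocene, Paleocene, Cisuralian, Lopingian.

Holocene, Paleocene, Lopingian, Cisuralian, Furongian

Sorting by start age (ascending Ma, since larger Ma = older): Holocene began 0.0117, Paleocene began 66, Lopingian began 259.51, Cisuralian began 298.9, Furongian began 497.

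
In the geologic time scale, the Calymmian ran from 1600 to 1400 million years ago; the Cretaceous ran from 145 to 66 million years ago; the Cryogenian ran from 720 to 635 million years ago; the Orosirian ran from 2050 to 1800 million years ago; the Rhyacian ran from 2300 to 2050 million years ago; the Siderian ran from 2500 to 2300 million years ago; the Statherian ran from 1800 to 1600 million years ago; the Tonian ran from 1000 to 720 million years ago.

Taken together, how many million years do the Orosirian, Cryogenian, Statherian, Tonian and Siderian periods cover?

Duration is start − end for each: (2050 − 1800) + (720 − 635) + (1800 − 1600) + (1000 − 720) + (2500 − 2300).
That is 250 + 85 + 200 + 280 + 200, which totals 1015 million years.

1015 million years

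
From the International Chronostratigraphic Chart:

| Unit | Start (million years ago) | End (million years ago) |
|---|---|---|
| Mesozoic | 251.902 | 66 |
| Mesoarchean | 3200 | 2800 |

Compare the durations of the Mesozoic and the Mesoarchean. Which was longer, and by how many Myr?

Mesoarchean, by 214.098 million years

Mesozoic: 251.902 − 66 = 185.902 Myr.
Mesoarchean: 3200 − 2800 = 400 Myr.
Difference: 400 − 185.902 = 214.098 Myr, so the Mesoarchean was longer.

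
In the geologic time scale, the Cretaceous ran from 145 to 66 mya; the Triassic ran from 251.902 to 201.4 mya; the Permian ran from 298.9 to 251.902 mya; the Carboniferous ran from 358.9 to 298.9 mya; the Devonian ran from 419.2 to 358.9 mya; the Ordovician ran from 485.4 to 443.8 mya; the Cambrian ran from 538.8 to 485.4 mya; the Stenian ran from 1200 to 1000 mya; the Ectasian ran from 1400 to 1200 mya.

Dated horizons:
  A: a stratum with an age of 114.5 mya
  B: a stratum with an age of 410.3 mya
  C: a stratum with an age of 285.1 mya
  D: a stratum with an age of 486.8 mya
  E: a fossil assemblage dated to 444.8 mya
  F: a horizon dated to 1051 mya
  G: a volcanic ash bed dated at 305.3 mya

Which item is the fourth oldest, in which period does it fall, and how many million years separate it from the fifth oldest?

Sorted oldest-first by Ma: F (1051), D (486.8), E (444.8), B (410.3), G (305.3), C (285.1), A (114.5).
The fourth oldest is B at 410.3 Ma, which lies in 419.2–358.9 Ma: the Devonian.
The fifth oldest is G at 305.3 Ma; separation = |410.3 − 305.3| = 105 Myr.

B, in the Devonian; 105 million years to G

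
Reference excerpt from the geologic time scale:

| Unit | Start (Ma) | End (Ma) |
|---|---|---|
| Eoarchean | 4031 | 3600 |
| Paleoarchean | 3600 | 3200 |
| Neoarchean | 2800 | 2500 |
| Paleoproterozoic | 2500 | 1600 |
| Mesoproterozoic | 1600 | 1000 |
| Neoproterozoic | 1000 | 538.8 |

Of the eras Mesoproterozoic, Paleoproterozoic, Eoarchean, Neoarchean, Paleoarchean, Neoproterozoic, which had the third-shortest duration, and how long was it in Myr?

Durations: Mesoproterozoic 600; Paleoproterozoic 900; Eoarchean 431; Neoarchean 300; Paleoarchean 400; Neoproterozoic 461.2 Myr.
Sorted shortest-first: Neoarchean (300), Paleoarchean (400), Eoarchean (431), Neoproterozoic (461.2), Mesoproterozoic (600), Paleoproterozoic (900).
The third shortest is Eoarchean at 431 Myr.

Eoarchean, 431 million years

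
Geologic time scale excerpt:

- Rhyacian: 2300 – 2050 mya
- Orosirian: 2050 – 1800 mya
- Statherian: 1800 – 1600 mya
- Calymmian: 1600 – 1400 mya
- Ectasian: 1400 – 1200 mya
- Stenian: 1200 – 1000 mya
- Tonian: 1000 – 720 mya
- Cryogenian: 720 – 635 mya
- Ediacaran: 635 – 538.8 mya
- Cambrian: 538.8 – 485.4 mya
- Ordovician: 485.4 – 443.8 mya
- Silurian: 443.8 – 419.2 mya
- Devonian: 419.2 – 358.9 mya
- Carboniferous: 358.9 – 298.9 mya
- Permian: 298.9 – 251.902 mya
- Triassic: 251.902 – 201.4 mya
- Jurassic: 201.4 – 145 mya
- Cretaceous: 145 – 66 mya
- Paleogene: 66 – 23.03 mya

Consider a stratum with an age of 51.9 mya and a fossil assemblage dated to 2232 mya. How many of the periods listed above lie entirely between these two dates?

The older date is 2232 Ma and the younger is 51.9 Ma.
Periods with start < 2232 and end > 51.9 Ma: Orosirian (2050–1800), Statherian (1800–1600), Calymmian (1600–1400), Ectasian (1400–1200), Stenian (1200–1000), Tonian (1000–720), Cryogenian (720–635), Ediacaran (635–538.8), Cambrian (538.8–485.4), Ordovician (485.4–443.8), Silurian (443.8–419.2), Devonian (419.2–358.9), Carboniferous (358.9–298.9), Permian (298.9–251.902), Triassic (251.902–201.4), Jurassic (201.4–145), Cretaceous (145–66).
That is 17 complete periods.

17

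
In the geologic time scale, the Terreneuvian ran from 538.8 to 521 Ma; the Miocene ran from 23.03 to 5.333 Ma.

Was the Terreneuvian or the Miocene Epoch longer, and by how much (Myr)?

Terreneuvian: 538.8 − 521 = 17.8 Myr.
Miocene: 23.03 − 5.333 = 17.697 Myr.
Difference: 17.8 − 17.697 = 0.103 Myr, so the Terreneuvian was longer.

Terreneuvian, by 0.103 million years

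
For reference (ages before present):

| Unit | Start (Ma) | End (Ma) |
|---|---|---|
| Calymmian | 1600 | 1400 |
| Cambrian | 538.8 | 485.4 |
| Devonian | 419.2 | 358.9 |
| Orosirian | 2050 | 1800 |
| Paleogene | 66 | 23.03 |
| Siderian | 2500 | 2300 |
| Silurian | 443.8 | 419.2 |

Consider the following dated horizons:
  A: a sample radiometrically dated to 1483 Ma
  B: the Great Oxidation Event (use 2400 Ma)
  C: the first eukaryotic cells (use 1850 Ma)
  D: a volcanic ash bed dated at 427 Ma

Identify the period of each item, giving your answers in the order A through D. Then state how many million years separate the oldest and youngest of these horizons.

Match each age against the start–end ranges in the excerpt: A = 1483 Ma → Calymmian (1600–1400); B = 2400 Ma → Siderian (2500–2300); C = 1850 Ma → Orosirian (2050–1800); D = 427 Ma → Silurian (443.8–419.2).
The largest age is 2400 Ma and the smallest is 427 Ma; their difference is 1973 Myr.

A — Calymmian; B — Siderian; C — Orosirian; D — Silurian; span 1973 million years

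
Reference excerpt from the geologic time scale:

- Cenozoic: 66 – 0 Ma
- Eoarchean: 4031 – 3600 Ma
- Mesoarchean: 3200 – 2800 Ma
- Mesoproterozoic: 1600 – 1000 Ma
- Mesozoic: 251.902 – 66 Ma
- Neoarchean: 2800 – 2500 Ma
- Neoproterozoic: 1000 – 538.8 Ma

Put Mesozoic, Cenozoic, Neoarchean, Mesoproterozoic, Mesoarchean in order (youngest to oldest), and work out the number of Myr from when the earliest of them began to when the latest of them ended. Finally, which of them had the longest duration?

Start ages (Ma): Mesoarchean 3200, Neoarchean 2800, Mesoproterozoic 1600, Mesozoic 251.902, Cenozoic 66.
Ordered youngest to oldest: Cenozoic, Mesozoic, Mesoproterozoic, Neoarchean, Mesoarchean.
Span = 3200 − 0 = 3200 Myr.
Durations: Mesoarchean 400, Neoarchean 300, Cenozoic 66, Mesozoic 185.902, Mesoproterozoic 600 → longest is Mesoproterozoic (600 Myr).

Cenozoic → Mesozoic → Mesoproterozoic → Neoarchean → Mesoarchean; total span 3200 Myr; longest is Mesoproterozoic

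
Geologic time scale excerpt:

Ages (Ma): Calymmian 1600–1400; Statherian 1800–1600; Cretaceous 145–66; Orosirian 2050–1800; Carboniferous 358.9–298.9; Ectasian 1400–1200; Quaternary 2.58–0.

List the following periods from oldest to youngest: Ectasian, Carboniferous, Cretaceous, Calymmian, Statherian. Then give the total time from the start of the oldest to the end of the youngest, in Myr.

From the excerpt: Ectasian 1400–1200; Carboniferous 358.9–298.9; Cretaceous 145–66; Calymmian 1600–1400; Statherian 1800–1600 (Ma).
Larger Ma is earlier, so the oldest is Statherian and the youngest is Cretaceous; oldest to youngest: Statherian, Calymmian, Ectasian, Carboniferous, Cretaceous.
Oldest start 1800 minus youngest end 66 gives 1734 Myr overall.

Statherian → Calymmian → Ectasian → Carboniferous → Cretaceous; total span 1734 Myr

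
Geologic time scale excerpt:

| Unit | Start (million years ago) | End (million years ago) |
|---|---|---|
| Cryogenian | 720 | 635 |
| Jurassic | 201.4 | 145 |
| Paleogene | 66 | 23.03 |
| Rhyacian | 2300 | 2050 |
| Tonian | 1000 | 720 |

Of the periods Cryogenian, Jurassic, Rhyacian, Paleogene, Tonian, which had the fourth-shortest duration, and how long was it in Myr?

Durations: Cryogenian 85; Jurassic 56.4; Rhyacian 250; Paleogene 42.97; Tonian 280 Myr.
Sorted shortest-first: Paleogene (42.97), Jurassic (56.4), Cryogenian (85), Rhyacian (250), Tonian (280).
The fourth shortest is Rhyacian at 250 Myr.

Rhyacian, 250 million years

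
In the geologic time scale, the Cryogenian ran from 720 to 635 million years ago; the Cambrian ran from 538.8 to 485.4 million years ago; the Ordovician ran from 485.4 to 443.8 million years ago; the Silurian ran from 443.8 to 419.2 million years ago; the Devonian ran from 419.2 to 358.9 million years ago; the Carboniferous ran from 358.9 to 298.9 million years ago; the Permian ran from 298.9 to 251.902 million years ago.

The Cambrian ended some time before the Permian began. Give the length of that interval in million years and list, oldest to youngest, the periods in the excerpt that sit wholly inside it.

The Cambrian closes at 485.4 Ma and the Permian opens at 298.9 Ma, so the interval is 485.4 − 298.9 = 186.5 Myr.
A period fits inside if it starts at or after 485.4 Ma and ends at or before 298.9 Ma; oldest first that gives Ordovician, Silurian, Devonian, Carboniferous.

186.5 million years; Ordovician, Silurian, Devonian, Carboniferous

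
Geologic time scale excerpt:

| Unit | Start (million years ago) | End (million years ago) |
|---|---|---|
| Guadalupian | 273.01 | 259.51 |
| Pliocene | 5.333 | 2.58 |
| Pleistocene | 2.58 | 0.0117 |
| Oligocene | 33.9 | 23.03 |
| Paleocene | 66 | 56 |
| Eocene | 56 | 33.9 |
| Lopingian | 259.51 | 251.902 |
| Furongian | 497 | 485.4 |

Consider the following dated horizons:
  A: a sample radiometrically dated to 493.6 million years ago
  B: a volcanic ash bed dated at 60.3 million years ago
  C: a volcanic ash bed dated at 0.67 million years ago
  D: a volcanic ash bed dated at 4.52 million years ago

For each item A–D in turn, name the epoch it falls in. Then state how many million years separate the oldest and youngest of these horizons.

Match each age against the start–end ranges in the excerpt: A = 493.6 Ma → Furongian (497–485.4); B = 60.3 Ma → Paleocene (66–56); C = 0.67 Ma → Pleistocene (2.58–0.0117); D = 4.52 Ma → Pliocene (5.333–2.58).
The largest age is 493.6 Ma and the smallest is 0.67 Ma; their difference is 492.93 Myr.

A — Furongian; B — Paleocene; C — Pleistocene; D — Pliocene; span 492.93 million years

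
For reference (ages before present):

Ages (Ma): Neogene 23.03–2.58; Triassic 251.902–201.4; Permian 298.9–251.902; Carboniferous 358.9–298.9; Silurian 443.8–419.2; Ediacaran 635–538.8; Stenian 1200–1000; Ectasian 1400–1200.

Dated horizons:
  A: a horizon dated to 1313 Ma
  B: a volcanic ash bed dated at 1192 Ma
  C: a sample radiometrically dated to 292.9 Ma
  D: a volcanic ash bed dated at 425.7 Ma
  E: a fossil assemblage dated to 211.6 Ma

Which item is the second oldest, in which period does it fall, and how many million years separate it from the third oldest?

B, in the Stenian; 766.3 million years to D

Sorted oldest-first by Ma: A (1313), B (1192), D (425.7), C (292.9), E (211.6).
The second oldest is B at 1192 Ma, which lies in 1200–1000 Ma: the Stenian.
The third oldest is D at 425.7 Ma; separation = |1192 − 425.7| = 766.3 Myr.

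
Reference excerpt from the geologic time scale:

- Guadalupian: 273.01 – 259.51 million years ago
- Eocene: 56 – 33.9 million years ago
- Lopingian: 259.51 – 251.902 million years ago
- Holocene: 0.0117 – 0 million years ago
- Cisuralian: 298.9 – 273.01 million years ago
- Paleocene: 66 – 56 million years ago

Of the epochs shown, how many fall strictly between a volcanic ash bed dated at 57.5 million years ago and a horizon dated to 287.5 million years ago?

2

The older date is 287.5 Ma and the younger is 57.5 Ma.
Epochs with start < 287.5 and end > 57.5 Ma: Guadalupian (273.01–259.51), Lopingian (259.51–251.902).
That is 2 complete epochs.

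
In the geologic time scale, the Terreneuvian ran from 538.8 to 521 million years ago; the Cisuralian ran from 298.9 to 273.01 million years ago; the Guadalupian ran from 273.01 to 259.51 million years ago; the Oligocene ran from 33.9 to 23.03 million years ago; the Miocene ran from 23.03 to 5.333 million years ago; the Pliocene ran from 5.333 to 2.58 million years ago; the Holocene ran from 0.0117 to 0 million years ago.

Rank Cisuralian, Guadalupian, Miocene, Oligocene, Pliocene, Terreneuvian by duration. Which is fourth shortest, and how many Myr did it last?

Start − end for each: Cisuralian 298.9 − 273.01 = 25.89; Guadalupian 273.01 − 259.51 = 13.5; Miocene 23.03 − 5.333 = 17.697; Oligocene 33.9 − 23.03 = 10.87; Pliocene 5.333 − 2.58 = 2.753; Terreneuvian 538.8 − 521 = 17.8.
Ranking these from shortest: Pliocene < Oligocene < Guadalupian < Miocene < Terreneuvian < Cisuralian.
Position 4 in that ranking is Miocene, which lasted 17.697 Myr.

Miocene, 17.697 million years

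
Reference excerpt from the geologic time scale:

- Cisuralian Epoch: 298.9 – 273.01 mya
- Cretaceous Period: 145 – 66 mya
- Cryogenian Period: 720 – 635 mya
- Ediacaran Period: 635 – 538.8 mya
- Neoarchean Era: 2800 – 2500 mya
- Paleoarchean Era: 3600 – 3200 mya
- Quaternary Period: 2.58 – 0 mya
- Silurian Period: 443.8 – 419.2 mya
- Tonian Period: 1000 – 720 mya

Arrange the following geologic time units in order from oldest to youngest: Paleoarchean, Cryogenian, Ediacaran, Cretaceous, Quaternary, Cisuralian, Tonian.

The oldest of these is Paleoarchean (starts 3600 Ma) and the youngest is Quaternary (ends 0 Ma).
In between, by decreasing start age: Tonian (1000), Cryogenian (720), Ediacaran (635), Cisuralian (298.9), Cretaceous (145).

Paleoarchean, then Tonian, then Cryogenian, then Ediacaran, then Cisuralian, then Cretaceous, then Quaternary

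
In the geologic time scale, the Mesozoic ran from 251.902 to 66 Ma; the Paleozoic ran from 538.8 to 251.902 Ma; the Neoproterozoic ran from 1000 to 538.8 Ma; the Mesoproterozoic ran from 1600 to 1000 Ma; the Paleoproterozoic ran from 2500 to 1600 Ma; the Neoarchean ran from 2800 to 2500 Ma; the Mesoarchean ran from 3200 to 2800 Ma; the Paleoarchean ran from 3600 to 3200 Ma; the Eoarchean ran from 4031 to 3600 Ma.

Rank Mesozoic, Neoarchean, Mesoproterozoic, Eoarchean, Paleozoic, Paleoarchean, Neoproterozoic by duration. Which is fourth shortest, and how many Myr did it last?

Start − end for each: Mesozoic 251.902 − 66 = 185.902; Neoarchean 2800 − 2500 = 300; Mesoproterozoic 1600 − 1000 = 600; Eoarchean 4031 − 3600 = 431; Paleozoic 538.8 − 251.902 = 286.898; Paleoarchean 3600 − 3200 = 400; Neoproterozoic 1000 − 538.8 = 461.2.
Ranking these from shortest: Mesozoic < Paleozoic < Neoarchean < Paleoarchean < Eoarchean < Neoproterozoic < Mesoproterozoic.
Position 4 in that ranking is Paleoarchean, which lasted 400 Myr.

Paleoarchean, 400 million years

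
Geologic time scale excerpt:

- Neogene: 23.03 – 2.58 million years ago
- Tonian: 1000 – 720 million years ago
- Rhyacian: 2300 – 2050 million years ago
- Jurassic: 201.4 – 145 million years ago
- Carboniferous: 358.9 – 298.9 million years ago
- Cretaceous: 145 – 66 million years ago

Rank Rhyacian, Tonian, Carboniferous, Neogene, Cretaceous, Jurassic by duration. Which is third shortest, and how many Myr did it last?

Carboniferous, 60 million years

Start − end for each: Rhyacian 2300 − 2050 = 250; Tonian 1000 − 720 = 280; Carboniferous 358.9 − 298.9 = 60; Neogene 23.03 − 2.58 = 20.45; Cretaceous 145 − 66 = 79; Jurassic 201.4 − 145 = 56.4.
Ranking these from shortest: Neogene < Jurassic < Carboniferous < Cretaceous < Rhyacian < Tonian.
Position 3 in that ranking is Carboniferous, which lasted 60 Myr.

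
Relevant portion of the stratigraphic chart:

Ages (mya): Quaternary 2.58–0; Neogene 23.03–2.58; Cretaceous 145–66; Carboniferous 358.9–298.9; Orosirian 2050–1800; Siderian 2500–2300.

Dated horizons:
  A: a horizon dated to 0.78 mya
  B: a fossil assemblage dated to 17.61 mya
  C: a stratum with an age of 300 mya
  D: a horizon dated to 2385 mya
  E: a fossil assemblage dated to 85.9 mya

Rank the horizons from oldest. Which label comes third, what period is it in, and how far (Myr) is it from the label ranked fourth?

Sorted oldest-first by Ma: D (2385), C (300), E (85.9), B (17.61), A (0.78).
The third oldest is E at 85.9 Ma, which lies in 145–66 Ma: the Cretaceous.
The fourth oldest is B at 17.61 Ma; separation = |85.9 − 17.61| = 68.29 Myr.

E, in the Cretaceous; 68.29 million years to B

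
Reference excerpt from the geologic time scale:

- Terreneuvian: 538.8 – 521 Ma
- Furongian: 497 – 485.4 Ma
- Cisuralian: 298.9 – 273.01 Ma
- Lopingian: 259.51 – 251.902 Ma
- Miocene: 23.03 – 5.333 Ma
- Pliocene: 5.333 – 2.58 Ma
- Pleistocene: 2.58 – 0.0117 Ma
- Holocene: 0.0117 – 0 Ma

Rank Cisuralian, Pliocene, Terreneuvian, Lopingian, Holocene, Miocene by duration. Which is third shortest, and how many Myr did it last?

Durations: Cisuralian 25.89; Pliocene 2.753; Terreneuvian 17.8; Lopingian 7.608; Holocene 0.0117; Miocene 17.697 Myr.
Sorted shortest-first: Holocene (0.0117), Pliocene (2.753), Lopingian (7.608), Miocene (17.697), Terreneuvian (17.8), Cisuralian (25.89).
The third shortest is Lopingian at 7.608 Myr.

Lopingian, 7.608 million years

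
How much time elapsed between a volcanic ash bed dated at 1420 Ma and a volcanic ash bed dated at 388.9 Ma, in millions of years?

1420 − 388.9 = 1031.1 million years.

1031.1 million years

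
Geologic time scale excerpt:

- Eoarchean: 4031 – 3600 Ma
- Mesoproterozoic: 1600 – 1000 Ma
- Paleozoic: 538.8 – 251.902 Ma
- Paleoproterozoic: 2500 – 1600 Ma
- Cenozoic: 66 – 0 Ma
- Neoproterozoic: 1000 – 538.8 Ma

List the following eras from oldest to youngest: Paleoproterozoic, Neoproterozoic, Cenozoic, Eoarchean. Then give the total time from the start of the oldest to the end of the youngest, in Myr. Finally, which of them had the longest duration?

Start ages (Ma): Eoarchean 4031, Paleoproterozoic 2500, Neoproterozoic 1000, Cenozoic 66.
Ordered oldest to youngest: Eoarchean, Paleoproterozoic, Neoproterozoic, Cenozoic.
Span = 4031 − 0 = 4031 Myr.
Durations: Neoproterozoic 461.2, Eoarchean 431, Cenozoic 66, Paleoproterozoic 900 → longest is Paleoproterozoic (900 Myr).

Eoarchean → Paleoproterozoic → Neoproterozoic → Cenozoic; total span 4031 Myr; longest is Paleoproterozoic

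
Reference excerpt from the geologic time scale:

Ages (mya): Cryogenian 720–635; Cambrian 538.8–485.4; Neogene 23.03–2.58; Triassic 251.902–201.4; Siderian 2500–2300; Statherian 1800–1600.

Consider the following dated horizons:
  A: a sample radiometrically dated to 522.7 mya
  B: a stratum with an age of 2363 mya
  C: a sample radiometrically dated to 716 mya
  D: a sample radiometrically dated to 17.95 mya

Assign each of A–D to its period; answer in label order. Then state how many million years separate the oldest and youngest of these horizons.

A: 522.7 Ma lies in 538.8–485.4 Ma, so Cambrian.
B: 2363 Ma lies in 2500–2300 Ma, so Siderian.
C: 716 Ma lies in 720–635 Ma, so Cryogenian.
D: 17.95 Ma lies in 23.03–2.58 Ma, so Neogene.
Oldest = 2363 Ma, youngest = 17.95 Ma → span 2345.05 Myr.

A — Cambrian; B — Siderian; C — Cryogenian; D — Neogene; span 2345.05 million years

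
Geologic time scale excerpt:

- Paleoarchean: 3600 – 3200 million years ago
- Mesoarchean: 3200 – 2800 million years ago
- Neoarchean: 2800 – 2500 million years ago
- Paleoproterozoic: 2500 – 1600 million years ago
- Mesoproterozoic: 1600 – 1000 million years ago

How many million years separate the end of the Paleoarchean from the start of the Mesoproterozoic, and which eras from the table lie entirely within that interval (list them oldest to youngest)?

The Paleoarchean closes at 3200 Ma and the Mesoproterozoic opens at 1600 Ma, so the interval is 3200 − 1600 = 1600 Myr.
An era fits inside if it starts at or after 3200 Ma and ends at or before 1600 Ma; oldest first that gives Mesoarchean, Neoarchean, Paleoproterozoic.

1600 million years; Mesoarchean, Neoarchean, Paleoproterozoic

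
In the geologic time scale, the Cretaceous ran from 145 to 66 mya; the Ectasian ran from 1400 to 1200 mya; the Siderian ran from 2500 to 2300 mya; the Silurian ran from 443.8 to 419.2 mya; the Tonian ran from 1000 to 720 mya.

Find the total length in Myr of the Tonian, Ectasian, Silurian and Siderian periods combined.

704.6 million years

Duration is start − end for each: (1000 − 720) + (1400 − 1200) + (443.8 − 419.2) + (2500 − 2300).
That is 280 + 200 + 24.6 + 200, which totals 704.6 million years.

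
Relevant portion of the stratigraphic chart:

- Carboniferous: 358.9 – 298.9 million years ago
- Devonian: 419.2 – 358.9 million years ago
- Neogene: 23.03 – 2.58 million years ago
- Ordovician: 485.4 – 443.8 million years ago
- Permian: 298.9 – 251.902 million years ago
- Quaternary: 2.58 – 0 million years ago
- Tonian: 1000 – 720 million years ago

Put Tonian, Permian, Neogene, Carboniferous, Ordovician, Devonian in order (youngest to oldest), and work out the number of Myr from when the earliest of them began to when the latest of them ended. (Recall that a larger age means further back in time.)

Start ages (Ma): Tonian 1000, Ordovician 485.4, Devonian 419.2, Carboniferous 358.9, Permian 298.9, Neogene 23.03.
Ordered youngest to oldest: Neogene, Permian, Carboniferous, Devonian, Ordovician, Tonian.
Span = 1000 − 2.58 = 997.42 Myr.

Neogene, Permian, Carboniferous, Devonian, Ordovician, Tonian; total span 997.42 Myr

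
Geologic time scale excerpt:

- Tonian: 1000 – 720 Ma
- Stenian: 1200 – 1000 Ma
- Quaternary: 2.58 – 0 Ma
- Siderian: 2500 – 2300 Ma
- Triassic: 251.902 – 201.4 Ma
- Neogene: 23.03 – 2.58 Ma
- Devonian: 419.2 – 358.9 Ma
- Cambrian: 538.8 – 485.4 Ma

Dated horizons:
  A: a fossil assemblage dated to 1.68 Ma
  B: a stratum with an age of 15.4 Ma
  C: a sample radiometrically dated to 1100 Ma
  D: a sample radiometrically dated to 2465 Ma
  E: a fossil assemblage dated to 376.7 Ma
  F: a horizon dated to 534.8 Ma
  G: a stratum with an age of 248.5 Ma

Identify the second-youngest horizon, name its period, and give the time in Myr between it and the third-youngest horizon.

B, in the Neogene; 233.1 million years to G

Sorted youngest-first by Ma: A (1.68), B (15.4), G (248.5), E (376.7), F (534.8), C (1100), D (2465).
The second youngest is B at 15.4 Ma, which lies in 23.03–2.58 Ma: the Neogene.
The third youngest is G at 248.5 Ma; separation = |15.4 − 248.5| = 233.1 Myr.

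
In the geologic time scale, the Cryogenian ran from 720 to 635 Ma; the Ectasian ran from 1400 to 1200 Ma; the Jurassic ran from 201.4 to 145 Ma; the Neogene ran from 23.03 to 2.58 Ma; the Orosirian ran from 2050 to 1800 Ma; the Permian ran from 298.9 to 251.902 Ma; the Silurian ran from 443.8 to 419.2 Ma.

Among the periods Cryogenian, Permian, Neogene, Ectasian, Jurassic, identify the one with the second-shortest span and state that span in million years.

Start − end for each: Cryogenian 720 − 635 = 85; Permian 298.9 − 251.902 = 46.998; Neogene 23.03 − 2.58 = 20.45; Ectasian 1400 − 1200 = 200; Jurassic 201.4 − 145 = 56.4.
Ranking these from shortest: Neogene < Permian < Jurassic < Cryogenian < Ectasian.
Position 2 in that ranking is Permian, which lasted 46.998 Myr.

Permian, 46.998 million years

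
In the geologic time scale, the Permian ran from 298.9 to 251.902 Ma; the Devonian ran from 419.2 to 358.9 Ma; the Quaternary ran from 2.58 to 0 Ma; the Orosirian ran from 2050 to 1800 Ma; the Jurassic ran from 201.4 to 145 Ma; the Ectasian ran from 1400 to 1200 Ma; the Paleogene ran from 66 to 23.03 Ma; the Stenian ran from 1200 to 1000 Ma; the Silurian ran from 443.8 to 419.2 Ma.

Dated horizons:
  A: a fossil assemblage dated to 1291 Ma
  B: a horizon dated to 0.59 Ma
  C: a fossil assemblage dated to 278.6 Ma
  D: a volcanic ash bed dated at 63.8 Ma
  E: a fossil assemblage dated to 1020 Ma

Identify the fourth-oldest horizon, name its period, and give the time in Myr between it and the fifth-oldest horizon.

Sorted oldest-first by Ma: A (1291), E (1020), C (278.6), D (63.8), B (0.59).
The fourth oldest is D at 63.8 Ma, which lies in 66–23.03 Ma: the Paleogene.
The fifth oldest is B at 0.59 Ma; separation = |63.8 − 0.59| = 63.21 Myr.

D, in the Paleogene; 63.21 million years to B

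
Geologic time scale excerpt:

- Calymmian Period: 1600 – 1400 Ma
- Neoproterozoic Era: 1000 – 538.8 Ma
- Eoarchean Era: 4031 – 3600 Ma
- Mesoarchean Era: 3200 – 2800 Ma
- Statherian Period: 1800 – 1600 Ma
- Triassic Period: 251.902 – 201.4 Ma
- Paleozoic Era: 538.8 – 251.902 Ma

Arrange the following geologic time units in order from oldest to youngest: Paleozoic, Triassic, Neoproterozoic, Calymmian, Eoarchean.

Eoarchean → Calymmian → Neoproterozoic → Paleozoic → Triassic

Sorting by start age (descending Ma, since larger Ma = older): Eoarchean start 4031, Calymmian start 1600, Neoproterozoic start 1000, Paleozoic start 538.8, Triassic start 251.902.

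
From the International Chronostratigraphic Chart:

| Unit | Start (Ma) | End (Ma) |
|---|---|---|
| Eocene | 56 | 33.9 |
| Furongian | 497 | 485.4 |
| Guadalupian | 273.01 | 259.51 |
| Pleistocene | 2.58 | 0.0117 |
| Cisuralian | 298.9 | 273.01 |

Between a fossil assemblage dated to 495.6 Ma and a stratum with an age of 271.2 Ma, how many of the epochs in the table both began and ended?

1

495.6 Ma sits inside the Furongian (497–485.4) and 271.2 Ma inside the Guadalupian (273.01–259.51); neither of those is wholly between the two dates.
The listed epochs lying completely between them are Cisuralian — 1 in all.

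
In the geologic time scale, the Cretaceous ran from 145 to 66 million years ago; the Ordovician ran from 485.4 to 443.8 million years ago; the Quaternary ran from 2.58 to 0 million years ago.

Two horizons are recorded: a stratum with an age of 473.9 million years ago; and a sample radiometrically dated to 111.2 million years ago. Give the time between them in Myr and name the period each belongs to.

Elapsed time: 473.9 − 111.2 = 362.7 Myr.
473.9 Ma lies within 485.4–443.8 Ma: Ordovician.
111.2 Ma lies within 145–66 Ma: Cretaceous.

362.7 million years apart; the first in the Ordovician, the second in the Cretaceous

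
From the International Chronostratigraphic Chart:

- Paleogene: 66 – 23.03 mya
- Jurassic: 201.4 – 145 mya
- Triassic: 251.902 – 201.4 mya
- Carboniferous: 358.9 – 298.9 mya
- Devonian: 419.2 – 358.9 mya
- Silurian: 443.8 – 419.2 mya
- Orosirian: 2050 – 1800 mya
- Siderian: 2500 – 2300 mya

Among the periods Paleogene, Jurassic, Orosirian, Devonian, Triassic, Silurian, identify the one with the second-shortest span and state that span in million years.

Durations: Paleogene 42.97; Jurassic 56.4; Orosirian 250; Devonian 60.3; Triassic 50.502; Silurian 24.6 Myr.
Sorted shortest-first: Silurian (24.6), Paleogene (42.97), Triassic (50.502), Jurassic (56.4), Devonian (60.3), Orosirian (250).
The second shortest is Paleogene at 42.97 Myr.

Paleogene, 42.97 million years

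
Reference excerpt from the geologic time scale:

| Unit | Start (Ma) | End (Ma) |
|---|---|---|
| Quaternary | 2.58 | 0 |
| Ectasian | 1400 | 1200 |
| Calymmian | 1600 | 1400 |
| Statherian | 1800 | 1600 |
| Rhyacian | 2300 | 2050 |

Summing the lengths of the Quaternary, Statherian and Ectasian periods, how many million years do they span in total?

Each duration: Quaternary = 2.58; Statherian = 200; Ectasian = 200.
Sum: 2.58 + 200 + 200 = 402.58 Myr.

402.58 million years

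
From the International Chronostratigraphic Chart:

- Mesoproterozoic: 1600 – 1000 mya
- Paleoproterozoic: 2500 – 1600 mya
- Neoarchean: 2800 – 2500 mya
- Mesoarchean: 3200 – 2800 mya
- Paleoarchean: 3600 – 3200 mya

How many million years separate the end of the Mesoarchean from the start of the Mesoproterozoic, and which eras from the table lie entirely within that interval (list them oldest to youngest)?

1200 million years; Neoarchean, Paleoproterozoic

The Mesoarchean closes at 2800 Ma and the Mesoproterozoic opens at 1600 Ma, so the interval is 2800 − 1600 = 1200 Myr.
An era fits inside if it starts at or after 2800 Ma and ends at or before 1600 Ma; oldest first that gives Neoarchean, Paleoproterozoic.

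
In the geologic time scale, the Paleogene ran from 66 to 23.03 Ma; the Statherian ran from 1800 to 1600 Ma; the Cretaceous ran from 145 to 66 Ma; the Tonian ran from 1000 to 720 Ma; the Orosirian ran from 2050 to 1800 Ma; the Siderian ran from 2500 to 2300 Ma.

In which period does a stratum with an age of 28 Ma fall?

Paleogene

28 Ma lies between 66 and 23.03 Ma, so it falls in the Paleogene.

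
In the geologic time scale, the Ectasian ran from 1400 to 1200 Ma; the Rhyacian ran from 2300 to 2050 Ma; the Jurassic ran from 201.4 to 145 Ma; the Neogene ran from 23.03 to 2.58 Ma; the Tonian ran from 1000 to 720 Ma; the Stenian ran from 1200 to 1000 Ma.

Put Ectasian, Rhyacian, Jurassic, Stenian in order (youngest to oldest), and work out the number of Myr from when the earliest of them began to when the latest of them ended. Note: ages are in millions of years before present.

Jurassic, Stenian, Ectasian, Rhyacian; total span 2155 Myr

From the excerpt: Ectasian 1400–1200; Rhyacian 2300–2050; Jurassic 201.4–145; Stenian 1200–1000 (Ma).
Larger Ma is earlier, so the oldest is Rhyacian and the youngest is Jurassic; youngest to oldest: Jurassic, Stenian, Ectasian, Rhyacian.
Oldest start 2300 minus youngest end 145 gives 2155 Myr overall.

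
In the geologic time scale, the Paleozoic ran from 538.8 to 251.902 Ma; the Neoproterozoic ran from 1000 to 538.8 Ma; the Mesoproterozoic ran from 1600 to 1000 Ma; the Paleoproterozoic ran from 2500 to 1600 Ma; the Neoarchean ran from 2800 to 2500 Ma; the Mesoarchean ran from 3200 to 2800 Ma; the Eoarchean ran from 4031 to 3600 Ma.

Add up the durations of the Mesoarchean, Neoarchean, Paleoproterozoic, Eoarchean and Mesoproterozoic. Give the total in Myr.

2631 million years

Duration is start − end for each: (3200 − 2800) + (2800 − 2500) + (2500 − 1600) + (4031 − 3600) + (1600 − 1000).
That is 400 + 300 + 900 + 431 + 600, which totals 2631 million years.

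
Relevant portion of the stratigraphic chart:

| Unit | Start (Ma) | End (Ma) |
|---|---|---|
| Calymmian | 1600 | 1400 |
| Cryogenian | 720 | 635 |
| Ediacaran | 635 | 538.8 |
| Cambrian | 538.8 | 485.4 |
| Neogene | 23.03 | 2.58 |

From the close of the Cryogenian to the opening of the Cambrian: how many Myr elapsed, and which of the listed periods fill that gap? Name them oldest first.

96.2 million years; Ediacaran

End of Cryogenian = 635 Ma; start of Cambrian = 538.8 Ma.
Gap = 635 − 538.8 = 96.2 Myr.
Periods wholly inside 635–538.8 Ma: Ediacaran (635–538.8).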